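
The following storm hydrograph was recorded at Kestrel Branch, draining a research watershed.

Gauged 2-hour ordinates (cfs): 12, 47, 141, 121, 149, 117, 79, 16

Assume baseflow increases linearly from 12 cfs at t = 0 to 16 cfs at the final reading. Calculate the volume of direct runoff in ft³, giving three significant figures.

Direct-runoff ordinates (Q − Q_b): 0.00, 34.43, 127.86, 107.29, 134.71, 102.14, 63.57, 0.00 cfs.
ΣQ_DR = 570.0 cfs.
With Δt = 2 h = 7200 s, V = ΣQ_DR · Δt = 570.0 × 7200 = 4.10 × 10^6 ft³.

V ≈ 4.10 × 10^6 ft³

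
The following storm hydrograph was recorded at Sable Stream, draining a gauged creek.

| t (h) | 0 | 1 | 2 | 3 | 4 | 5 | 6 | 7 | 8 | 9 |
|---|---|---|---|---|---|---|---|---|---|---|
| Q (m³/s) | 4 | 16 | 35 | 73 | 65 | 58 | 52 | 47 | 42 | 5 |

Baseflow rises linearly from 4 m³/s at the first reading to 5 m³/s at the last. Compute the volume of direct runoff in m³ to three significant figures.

Direct-runoff ordinates (Q − Q_b): 0.00, 11.89, 30.78, 68.67, 60.56, 53.44, 47.33, 42.22, 37.11, 0.00 m³/s.
ΣQ_DR = 352.0 m³/s.
With Δt = 1 h = 3600 s, V = ΣQ_DR · Δt = 352.0 × 3600 = 1.27 × 10^6 m³.

V ≈ 1.27 × 10^6 m³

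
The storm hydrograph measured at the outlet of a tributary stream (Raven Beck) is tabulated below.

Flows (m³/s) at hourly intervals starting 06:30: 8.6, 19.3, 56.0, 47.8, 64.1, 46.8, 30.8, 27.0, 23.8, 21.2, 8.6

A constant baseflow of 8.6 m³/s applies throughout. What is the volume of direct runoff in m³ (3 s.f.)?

V ≈ 9.34 × 10^5 m³

Direct-runoff ordinates (Q − Q_b): 0.0, 10.7, 47.4, 39.2, 55.5, 38.2, 22.2, 18.4, 15.2, 12.6, 0.0 m³/s.
ΣQ_DR = 259.4 m³/s.
With Δt = 1 h = 3600 s, V = ΣQ_DR · Δt = 259.4 × 3600 = 9.34 × 10^5 m³.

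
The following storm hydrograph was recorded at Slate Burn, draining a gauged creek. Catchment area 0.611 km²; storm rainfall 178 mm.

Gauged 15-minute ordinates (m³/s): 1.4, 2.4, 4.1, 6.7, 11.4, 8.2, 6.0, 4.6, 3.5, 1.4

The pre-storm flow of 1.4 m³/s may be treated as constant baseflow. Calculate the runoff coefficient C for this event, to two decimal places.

C ≈ 0.30

ΣQ_DR = 35.70 m³/s; V = ΣQ_DR·Δt = 32130 m³.
Runoff depth d = V / A = 52.59 mm.
C = d / P = 52.59 / 178 = 0.30.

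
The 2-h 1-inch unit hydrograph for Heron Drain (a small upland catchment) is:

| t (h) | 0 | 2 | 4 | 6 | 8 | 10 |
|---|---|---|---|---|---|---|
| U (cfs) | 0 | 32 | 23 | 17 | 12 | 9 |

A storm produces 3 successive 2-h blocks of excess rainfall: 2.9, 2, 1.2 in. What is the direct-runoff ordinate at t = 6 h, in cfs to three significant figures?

Q ≈ 134 cfs

By discrete convolution, Q_j = Σ (P_i / 1 in) · U_{j−i}.
At t = 6 h (j=3): Q = (2.9/1)·17 + (2/1)·23 + (1.2/1)·32 = 134 cfs.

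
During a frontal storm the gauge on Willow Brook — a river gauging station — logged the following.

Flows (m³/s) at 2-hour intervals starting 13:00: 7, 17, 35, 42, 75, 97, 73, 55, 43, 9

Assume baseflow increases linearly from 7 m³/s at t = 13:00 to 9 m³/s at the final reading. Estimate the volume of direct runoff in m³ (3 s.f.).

V ≈ 2.69 × 10^6 m³

Direct-runoff ordinates (Q − Q_b): 0.00, 9.78, 27.56, 34.33, 67.11, 88.89, 64.67, 46.44, 34.22, 0.00 m³/s.
ΣQ_DR = 373.0 m³/s.
With Δt = 2 h = 7200 s, V = ΣQ_DR · Δt = 373.0 × 7200 = 2.69 × 10^6 m³.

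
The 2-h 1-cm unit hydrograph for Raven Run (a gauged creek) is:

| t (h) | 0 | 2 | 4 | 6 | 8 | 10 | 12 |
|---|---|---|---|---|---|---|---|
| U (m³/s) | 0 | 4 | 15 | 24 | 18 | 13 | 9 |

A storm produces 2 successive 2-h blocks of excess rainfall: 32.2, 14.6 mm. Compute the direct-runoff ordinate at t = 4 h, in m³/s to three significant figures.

Q ≈ 54.1 m³/s

By discrete convolution, Q_j = Σ (P_i / 10 mm) · U_{j−i}.
At t = 4 h (j=2): Q = (32.2/10)·15 + (14.6/10)·4 = 54.1 m³/s.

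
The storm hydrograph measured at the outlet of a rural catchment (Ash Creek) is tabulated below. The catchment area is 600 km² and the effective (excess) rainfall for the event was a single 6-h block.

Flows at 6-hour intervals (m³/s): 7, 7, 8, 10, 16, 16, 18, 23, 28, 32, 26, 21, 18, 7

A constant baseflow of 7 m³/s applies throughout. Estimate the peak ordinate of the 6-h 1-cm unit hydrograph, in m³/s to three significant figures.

Direct runoff: 0.0, 0.0, 1.0, 3.0, 9.0, 9.0, 11.0, 16.0, 21.0, 25.0, 19.0, 14.0, 11.0, 0.0 m³/s; ΣQ_DR = 139.0 m³/s, peak = 25.0 m³/s.
Runoff depth d = ΣQ_DR·Δt / A = 139.0 × 21600 / (600 km²) = 5.004 mm.
The 1-cm UH is the DRH scaled by (10 mm)/d, so U_p = 25.0 × 10/5.004 = 50.0 m³/s.

U_p ≈ 50.0 m³/s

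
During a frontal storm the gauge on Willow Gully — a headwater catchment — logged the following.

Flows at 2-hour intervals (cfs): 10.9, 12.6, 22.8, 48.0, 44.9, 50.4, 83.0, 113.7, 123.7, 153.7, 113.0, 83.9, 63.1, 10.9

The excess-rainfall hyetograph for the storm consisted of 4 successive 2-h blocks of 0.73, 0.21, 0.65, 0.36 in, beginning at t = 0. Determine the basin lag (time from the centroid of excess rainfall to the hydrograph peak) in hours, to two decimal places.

t_L ≈ 14.34 h

Centroid of excess rainfall: t_c = Σ P_i·t̄_i / ΣP_i = 3.6564 h (block centres at 1, 3, 5, 7 h).
Hydrograph peak occurs at t = 18 h, so basin lag t_L = 18 − 3.6564 = 14.34 h.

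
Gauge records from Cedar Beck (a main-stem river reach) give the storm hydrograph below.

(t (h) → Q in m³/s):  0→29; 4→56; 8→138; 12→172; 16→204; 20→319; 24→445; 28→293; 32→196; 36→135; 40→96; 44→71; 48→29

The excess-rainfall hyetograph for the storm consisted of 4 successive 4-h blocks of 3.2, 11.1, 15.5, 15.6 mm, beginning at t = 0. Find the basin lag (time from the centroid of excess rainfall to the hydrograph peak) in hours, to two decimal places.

t_L ≈ 14.17 h

Centroid of excess rainfall: t_c = Σ P_i·t̄_i / ΣP_i = 9.8326 h (block centres at 2, 6, 10, 14 h).
Hydrograph peak occurs at t = 24 h, so basin lag t_L = 24 − 9.8326 = 14.17 h.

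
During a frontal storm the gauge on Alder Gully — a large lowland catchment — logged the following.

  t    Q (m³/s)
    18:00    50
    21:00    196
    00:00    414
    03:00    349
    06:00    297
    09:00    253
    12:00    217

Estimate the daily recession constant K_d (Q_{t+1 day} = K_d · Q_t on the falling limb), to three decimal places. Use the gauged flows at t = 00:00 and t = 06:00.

Between t = 00:00 and t = 06:00 the flow falls from 414 to 297 m³/s over 2×3 h = 6 h.
Per-interval ratio K = (297/414)^(1/2) = 0.8470; K_d = K^(24/3) = 0.265.

K_d ≈ 0.265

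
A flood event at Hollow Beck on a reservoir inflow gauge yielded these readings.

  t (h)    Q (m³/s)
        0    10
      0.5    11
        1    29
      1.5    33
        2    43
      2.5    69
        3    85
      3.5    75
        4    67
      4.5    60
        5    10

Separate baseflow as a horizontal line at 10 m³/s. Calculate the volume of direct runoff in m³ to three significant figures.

V ≈ 6.88 × 10^5 m³

Direct-runoff ordinates (Q − Q_b): 0.0, 1.0, 19.0, 23.0, 33.0, 59.0, 75.0, 65.0, 57.0, 50.0, 0.0 m³/s.
ΣQ_DR = 382.0 m³/s.
With Δt = 0.5 h = 1800 s, V = ΣQ_DR · Δt = 382.0 × 1800 = 6.88 × 10^5 m³.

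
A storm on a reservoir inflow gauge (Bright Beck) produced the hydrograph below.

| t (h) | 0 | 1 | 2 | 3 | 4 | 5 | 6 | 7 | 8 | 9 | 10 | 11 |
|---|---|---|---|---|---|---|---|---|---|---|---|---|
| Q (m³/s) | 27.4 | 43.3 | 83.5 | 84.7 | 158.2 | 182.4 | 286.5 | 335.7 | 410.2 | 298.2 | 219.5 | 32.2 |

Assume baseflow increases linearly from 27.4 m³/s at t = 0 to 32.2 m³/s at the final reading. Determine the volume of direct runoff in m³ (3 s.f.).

V ≈ 6.50 × 10^6 m³

Direct-runoff ordinates (Q − Q_b): 0.00, 15.46, 55.23, 55.99, 129.05, 152.82, 256.48, 305.25, 379.31, 266.87, 187.74, 0.00 m³/s.
ΣQ_DR = 1804 m³/s.
With Δt = 1 h = 3600 s, V = ΣQ_DR · Δt = 1804 × 3600 = 6.50 × 10^6 m³.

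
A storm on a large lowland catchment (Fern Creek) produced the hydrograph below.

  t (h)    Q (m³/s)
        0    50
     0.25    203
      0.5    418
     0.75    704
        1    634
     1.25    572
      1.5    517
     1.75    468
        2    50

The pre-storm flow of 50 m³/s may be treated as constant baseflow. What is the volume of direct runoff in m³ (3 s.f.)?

Direct-runoff ordinates (Q − Q_b): 0.0, 153.0, 368.0, 654.0, 584.0, 522.0, 467.0, 418.0, 0.0 m³/s.
ΣQ_DR = 3166 m³/s.
With Δt = 0.25 h = 900 s, V = ΣQ_DR · Δt = 3166 × 900 = 2.85 × 10^6 m³.

V ≈ 2.85 × 10^6 m³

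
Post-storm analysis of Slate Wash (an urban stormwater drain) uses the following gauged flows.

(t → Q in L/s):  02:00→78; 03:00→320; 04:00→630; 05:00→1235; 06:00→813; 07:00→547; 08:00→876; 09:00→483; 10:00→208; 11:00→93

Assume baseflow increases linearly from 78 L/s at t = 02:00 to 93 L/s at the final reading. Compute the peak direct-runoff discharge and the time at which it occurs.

Subtracting baseflow gives direct-runoff ordinates: 0.00, 240.33, 548.67, 1152.00, 728.33, 460.67, 788.00, 393.33, 116.67, 0.00 L/s.
The maximum is 1152.00 L/s, occurring at the reading for t = 05:00.

Q_p = 1152.00 L/s at t = 05:00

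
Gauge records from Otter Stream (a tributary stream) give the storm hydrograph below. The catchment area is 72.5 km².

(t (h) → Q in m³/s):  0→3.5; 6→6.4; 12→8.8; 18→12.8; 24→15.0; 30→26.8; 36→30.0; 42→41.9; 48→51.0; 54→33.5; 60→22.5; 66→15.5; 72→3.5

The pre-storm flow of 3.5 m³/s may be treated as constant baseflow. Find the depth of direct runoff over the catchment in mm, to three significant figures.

d ≈ 67.2 mm

Direct runoff: 0.0, 2.9, 5.3, 9.3, 11.5, 23.3, 26.5, 38.4, 47.5, 30.0, 19.0, 12.0, 0.0 m³/s; ΣQ_DR = 225.7 m³/s.
V = ΣQ_DR · Δt = 225.7 × 21600 s = 4.875 × 10^6 m³.
Over A = 72.5 km², depth = V / A = 67.2 mm.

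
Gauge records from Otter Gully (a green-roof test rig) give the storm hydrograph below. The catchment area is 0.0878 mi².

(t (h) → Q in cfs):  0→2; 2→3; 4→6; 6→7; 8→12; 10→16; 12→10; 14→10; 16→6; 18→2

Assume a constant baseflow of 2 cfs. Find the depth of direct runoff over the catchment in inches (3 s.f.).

d ≈ 1.91 in

Direct runoff: 0.0, 1.0, 4.0, 5.0, 10.0, 14.0, 8.0, 8.0, 4.0, 0.0 cfs; ΣQ_DR = 54.00 cfs.
V = ΣQ_DR · Δt = 54.00 × 7200 s = 3.888 × 10^5 ft³.
Over A = 0.0878 mi², depth = V / A = 1.91 in.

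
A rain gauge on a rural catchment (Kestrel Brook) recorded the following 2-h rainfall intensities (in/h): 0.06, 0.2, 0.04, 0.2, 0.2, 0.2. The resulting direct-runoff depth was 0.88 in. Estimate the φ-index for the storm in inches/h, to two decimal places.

φ ≈ 0.09 in/h

Only the 4 blocks with intensity above φ contribute runoff: 0.2, 0.2, 0.2, 0.2 in/h.
Σ(I−φ)·Δt = d  ⇒  (0.2+0.2+0.2+0.2 − 4φ)·2 = 0.88
φ = (0.8000 − 0.88/2) / 4 = 0.09 in/h.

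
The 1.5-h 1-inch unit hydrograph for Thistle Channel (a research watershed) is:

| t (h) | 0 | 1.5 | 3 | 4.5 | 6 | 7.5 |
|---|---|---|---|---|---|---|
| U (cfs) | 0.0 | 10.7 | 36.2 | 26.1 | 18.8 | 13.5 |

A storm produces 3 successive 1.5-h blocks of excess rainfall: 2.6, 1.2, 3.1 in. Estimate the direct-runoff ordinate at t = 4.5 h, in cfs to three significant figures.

By discrete convolution, Q_j = Σ (P_i / 1 in) · U_{j−i}.
At t = 4.5 h (j=3): Q = (2.6/1)·26.1 + (1.2/1)·36.2 + (3.1/1)·10.7 = 144 cfs.

Q ≈ 144 cfs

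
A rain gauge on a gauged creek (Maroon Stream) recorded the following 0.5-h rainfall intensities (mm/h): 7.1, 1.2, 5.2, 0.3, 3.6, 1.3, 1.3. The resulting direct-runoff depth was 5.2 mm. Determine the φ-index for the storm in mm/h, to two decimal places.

φ ≈ 1.83 mm/h

Only the 3 blocks with intensity above φ contribute runoff: 7.1, 5.2, 3.6 mm/h.
Σ(I−φ)·Δt = d  ⇒  (7.1+5.2+3.6 − 3φ)·0.5 = 5.2
φ = (15.90 − 5.2/0.5) / 3 = 1.83 mm/h.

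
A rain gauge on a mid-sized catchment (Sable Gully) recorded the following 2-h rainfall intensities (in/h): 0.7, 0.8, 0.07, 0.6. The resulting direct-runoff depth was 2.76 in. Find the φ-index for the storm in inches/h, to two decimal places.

Only the 3 blocks with intensity above φ contribute runoff: 0.7, 0.8, 0.6 in/h.
Σ(I−φ)·Δt = d  ⇒  (0.7+0.8+0.6 − 3φ)·2 = 2.76
φ = (2.100 − 2.76/2) / 3 = 0.24 in/h.

φ ≈ 0.24 in/h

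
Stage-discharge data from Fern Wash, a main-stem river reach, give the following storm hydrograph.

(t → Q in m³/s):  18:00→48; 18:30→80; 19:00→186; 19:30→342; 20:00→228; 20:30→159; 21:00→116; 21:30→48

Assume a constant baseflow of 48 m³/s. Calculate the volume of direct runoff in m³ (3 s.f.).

Direct-runoff ordinates (Q − Q_b): 0.0, 32.0, 138.0, 294.0, 180.0, 111.0, 68.0, 0.0 m³/s.
ΣQ_DR = 823.0 m³/s.
With Δt = 0.5 h = 1800 s, V = ΣQ_DR · Δt = 823.0 × 1800 = 1.48 × 10^6 m³.

V ≈ 1.48 × 10^6 m³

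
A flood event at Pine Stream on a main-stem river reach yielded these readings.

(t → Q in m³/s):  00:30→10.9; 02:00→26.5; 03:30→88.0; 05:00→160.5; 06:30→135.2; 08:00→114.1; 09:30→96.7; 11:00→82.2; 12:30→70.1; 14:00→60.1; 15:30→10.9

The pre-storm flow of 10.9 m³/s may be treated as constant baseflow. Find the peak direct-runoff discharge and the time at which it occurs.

Subtracting baseflow gives direct-runoff ordinates: 0.0, 15.6, 77.1, 149.6, 124.3, 103.2, 85.8, 71.3, 59.2, 49.2, 0.0 m³/s.
The maximum is 149.6 m³/s, occurring at the reading for t = 05:00.

Q_p = 149.6 m³/s at t = 05:00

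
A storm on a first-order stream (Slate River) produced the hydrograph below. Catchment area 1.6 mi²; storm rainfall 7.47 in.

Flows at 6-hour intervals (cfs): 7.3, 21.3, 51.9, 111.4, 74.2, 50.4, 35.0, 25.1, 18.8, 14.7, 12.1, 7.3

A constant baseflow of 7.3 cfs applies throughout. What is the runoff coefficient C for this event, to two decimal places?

C ≈ 0.27

ΣQ_DR = 341.9 cfs; V = ΣQ_DR·Δt = 7.385 × 10^6 ft³.
Runoff depth d = V / A = 1.987 in.
C = d / P = 1.987 / 7.47 = 0.27.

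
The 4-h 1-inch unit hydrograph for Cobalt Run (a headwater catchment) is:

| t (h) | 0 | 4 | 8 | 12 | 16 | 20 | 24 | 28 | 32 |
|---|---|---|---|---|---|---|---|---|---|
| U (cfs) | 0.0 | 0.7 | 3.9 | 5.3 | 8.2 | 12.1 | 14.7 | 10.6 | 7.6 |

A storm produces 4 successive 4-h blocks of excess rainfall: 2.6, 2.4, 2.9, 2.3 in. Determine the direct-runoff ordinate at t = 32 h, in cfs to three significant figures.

Q ≈ 116 cfs

By discrete convolution, Q_j = Σ (P_i / 1 in) · U_{j−i}.
At t = 32 h (j=8): Q = (2.6/1)·7.6 + (2.4/1)·10.6 + (2.9/1)·14.7 + (2.3/1)·12.1 = 116 cfs.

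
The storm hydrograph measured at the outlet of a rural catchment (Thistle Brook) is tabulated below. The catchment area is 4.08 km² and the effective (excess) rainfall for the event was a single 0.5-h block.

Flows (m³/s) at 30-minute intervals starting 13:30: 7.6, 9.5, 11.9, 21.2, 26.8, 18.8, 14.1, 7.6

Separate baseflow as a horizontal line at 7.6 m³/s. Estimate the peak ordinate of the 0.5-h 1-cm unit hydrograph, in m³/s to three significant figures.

U_p ≈ 7.68 m³/s

Direct runoff: 0.0, 1.9, 4.3, 13.6, 19.2, 11.2, 6.5, 0.0 m³/s; ΣQ_DR = 56.70 m³/s, peak = 19.2 m³/s.
Runoff depth d = ΣQ_DR·Δt / A = 56.70 × 1800 / (4.08 km²) = 25.01 mm.
The 1-cm UH is the DRH scaled by (10 mm)/d, so U_p = 19.2 × 10/25.01 = 7.68 m³/s.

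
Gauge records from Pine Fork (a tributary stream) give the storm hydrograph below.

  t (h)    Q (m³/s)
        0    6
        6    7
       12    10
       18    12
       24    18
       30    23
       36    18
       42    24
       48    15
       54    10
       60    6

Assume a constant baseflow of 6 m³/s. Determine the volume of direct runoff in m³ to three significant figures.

Direct-runoff ordinates (Q − Q_b): 0.0, 1.0, 4.0, 6.0, 12.0, 17.0, 12.0, 18.0, 9.0, 4.0, 0.0 m³/s.
ΣQ_DR = 83.00 m³/s.
With Δt = 6 h = 21600 s, V = ΣQ_DR · Δt = 83.00 × 21600 = 1.79 × 10^6 m³.

V ≈ 1.79 × 10^6 m³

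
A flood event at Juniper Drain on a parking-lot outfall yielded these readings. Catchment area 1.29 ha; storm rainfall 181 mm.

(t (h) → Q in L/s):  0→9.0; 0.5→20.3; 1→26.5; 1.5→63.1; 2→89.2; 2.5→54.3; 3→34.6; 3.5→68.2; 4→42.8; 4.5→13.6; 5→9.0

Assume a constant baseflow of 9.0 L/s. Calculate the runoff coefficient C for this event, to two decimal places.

ΣQ_DR = 331.6 L/s; V = ΣQ_DR·Δt = 5.969 × 10^5 L.
Runoff depth d = V / A = 46.27 mm.
C = d / P = 46.27 / 181 = 0.26.

C ≈ 0.26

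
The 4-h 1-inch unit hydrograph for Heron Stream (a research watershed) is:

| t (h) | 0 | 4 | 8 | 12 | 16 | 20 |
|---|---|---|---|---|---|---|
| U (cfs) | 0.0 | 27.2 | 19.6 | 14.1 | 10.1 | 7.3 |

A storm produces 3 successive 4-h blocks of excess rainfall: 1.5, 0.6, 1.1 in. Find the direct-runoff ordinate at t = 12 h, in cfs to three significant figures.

Q ≈ 62.8 cfs

By discrete convolution, Q_j = Σ (P_i / 1 in) · U_{j−i}.
At t = 12 h (j=3): Q = (1.5/1)·14.1 + (0.6/1)·19.6 + (1.1/1)·27.2 = 62.8 cfs.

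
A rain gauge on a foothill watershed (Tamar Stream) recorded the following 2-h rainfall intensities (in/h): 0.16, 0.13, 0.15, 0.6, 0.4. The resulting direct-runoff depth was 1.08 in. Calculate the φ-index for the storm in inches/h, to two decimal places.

Only the 2 blocks with intensity above φ contribute runoff: 0.6, 0.4 in/h.
Σ(I−φ)·Δt = d  ⇒  (0.6+0.4 − 2φ)·2 = 1.08
φ = (1.000 − 1.08/2) / 2 = 0.23 in/h.

φ ≈ 0.23 in/h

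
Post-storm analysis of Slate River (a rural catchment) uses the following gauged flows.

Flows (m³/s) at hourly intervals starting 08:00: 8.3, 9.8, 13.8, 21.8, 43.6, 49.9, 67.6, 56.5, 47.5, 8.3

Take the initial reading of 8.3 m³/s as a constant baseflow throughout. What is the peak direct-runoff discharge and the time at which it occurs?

Q_p = 59.3 m³/s at t = 14:00

Subtracting baseflow gives direct-runoff ordinates: 0.0, 1.5, 5.5, 13.5, 35.3, 41.6, 59.3, 48.2, 39.2, 0.0 m³/s.
The maximum is 59.3 m³/s, occurring at the reading for t = 14:00.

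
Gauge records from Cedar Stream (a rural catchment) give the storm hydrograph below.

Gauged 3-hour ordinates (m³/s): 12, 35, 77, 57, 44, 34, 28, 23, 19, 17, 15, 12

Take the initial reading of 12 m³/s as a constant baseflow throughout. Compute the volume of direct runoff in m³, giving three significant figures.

Direct-runoff ordinates (Q − Q_b): 0.0, 23.0, 65.0, 45.0, 32.0, 22.0, 16.0, 11.0, 7.0, 5.0, 3.0, 0.0 m³/s.
ΣQ_DR = 229.0 m³/s.
With Δt = 3 h = 10800 s, V = ΣQ_DR · Δt = 229.0 × 10800 = 2.47 × 10^6 m³.

V ≈ 2.47 × 10^6 m³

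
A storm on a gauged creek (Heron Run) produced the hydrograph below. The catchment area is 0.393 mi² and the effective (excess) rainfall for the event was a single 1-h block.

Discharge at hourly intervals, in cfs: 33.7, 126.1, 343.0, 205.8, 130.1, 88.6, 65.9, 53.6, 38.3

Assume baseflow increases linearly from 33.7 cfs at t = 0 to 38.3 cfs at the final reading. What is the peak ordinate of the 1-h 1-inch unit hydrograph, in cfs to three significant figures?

Direct runoff: 0.00, 91.83, 308.15, 170.38, 94.10, 52.02, 28.75, 15.88, 0.00 cfs; ΣQ_DR = 761.1 cfs, peak = 308.15 cfs.
Runoff depth d = ΣQ_DR·Δt / A = 761.1 × 3600 / (0.393 mi²) = 3.001 in.
The 1-inch UH is the DRH scaled by (1 in)/d, so U_p = 308.15 × 1/3.001 = 103 cfs.

U_p ≈ 103 cfs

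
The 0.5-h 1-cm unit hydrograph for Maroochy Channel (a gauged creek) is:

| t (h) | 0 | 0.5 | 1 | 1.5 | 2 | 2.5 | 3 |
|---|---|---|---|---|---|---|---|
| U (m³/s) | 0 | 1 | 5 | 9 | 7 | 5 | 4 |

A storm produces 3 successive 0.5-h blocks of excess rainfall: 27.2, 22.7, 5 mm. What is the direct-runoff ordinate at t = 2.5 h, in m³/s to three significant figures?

Q ≈ 34.0 m³/s

By discrete convolution, Q_j = Σ (P_i / 10 mm) · U_{j−i}.
At t = 2.5 h (j=5): Q = (27.2/10)·5 + (22.7/10)·7 + (5/10)·9 = 34.0 m³/s.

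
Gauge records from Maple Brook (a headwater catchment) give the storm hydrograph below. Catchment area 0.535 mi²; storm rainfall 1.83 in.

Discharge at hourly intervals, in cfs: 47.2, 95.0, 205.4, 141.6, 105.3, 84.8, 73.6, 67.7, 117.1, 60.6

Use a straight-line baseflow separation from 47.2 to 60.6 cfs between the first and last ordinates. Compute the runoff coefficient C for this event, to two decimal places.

C ≈ 0.73

ΣQ_DR = 459.3 cfs; V = ΣQ_DR·Δt = 1.653 × 10^6 ft³.
Runoff depth d = V / A = 1.330 in.
C = d / P = 1.330 / 1.83 = 0.73.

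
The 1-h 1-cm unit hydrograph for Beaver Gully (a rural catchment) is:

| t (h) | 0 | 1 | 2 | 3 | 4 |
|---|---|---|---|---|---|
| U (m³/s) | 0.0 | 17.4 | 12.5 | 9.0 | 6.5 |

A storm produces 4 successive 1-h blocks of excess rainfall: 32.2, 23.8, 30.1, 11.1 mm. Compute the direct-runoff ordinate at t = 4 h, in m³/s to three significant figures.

By discrete convolution, Q_j = Σ (P_i / 10 mm) · U_{j−i}.
At t = 4 h (j=4): Q = (32.2/10)·6.5 + (23.8/10)·9.0 + (30.1/10)·12.5 + (11.1/10)·17.4 = 99.3 m³/s.

Q ≈ 99.3 m³/s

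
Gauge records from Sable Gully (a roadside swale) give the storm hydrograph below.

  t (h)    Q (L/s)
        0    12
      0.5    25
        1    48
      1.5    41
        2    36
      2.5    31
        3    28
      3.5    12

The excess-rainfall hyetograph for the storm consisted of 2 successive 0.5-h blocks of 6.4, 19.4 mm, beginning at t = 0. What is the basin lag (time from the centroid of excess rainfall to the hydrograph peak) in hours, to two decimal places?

Centroid of excess rainfall: t_c = Σ P_i·t̄_i / ΣP_i = 0.6260 h (block centres at 0.25, 0.75 h).
Hydrograph peak occurs at t = 1 h, so basin lag t_L = 1 − 0.6260 = 0.37 h.

t_L ≈ 0.37 h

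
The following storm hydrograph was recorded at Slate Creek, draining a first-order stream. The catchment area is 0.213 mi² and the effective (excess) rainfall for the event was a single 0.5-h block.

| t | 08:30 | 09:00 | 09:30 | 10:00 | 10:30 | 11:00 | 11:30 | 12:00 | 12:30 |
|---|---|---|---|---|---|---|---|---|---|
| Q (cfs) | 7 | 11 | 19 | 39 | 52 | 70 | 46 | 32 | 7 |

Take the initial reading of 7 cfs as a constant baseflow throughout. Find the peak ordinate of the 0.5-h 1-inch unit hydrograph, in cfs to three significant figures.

Direct runoff: 0.0, 4.0, 12.0, 32.0, 45.0, 63.0, 39.0, 25.0, 0.0 cfs; ΣQ_DR = 220.0 cfs, peak = 63.0 cfs.
Runoff depth d = ΣQ_DR·Δt / A = 220.0 × 1800 / (0.213 mi²) = 0.8003 in.
The 1-inch UH is the DRH scaled by (1 in)/d, so U_p = 63.0 × 1/0.8003 = 78.7 cfs.

U_p ≈ 78.7 cfs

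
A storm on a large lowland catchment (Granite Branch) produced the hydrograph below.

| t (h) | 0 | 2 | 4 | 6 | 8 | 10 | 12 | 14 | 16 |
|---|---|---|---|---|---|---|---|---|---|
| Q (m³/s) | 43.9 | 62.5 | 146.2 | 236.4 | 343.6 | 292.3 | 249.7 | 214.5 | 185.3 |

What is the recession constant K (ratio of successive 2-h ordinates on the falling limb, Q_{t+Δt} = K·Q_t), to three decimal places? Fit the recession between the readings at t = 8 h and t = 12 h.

Using the recession-limb readings at t = 8 h and t = 12 h: Q falls from 343.6 to 249.7 m³/s over 2 intervals.
K = (Q₂/Q₁)^(1/2) = (249.7/343.6)^(1/2) = 0.852.

K ≈ 0.852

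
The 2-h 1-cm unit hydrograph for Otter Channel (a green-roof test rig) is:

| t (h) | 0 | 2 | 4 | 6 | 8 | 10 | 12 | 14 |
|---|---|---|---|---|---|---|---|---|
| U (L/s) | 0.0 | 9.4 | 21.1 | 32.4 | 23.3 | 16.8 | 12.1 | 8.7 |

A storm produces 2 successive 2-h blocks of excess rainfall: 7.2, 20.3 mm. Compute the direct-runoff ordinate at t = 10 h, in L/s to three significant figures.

Q ≈ 59.4 L/s

By discrete convolution, Q_j = Σ (P_i / 10 mm) · U_{j−i}.
At t = 10 h (j=5): Q = (7.2/10)·16.8 + (20.3/10)·23.3 = 59.4 L/s.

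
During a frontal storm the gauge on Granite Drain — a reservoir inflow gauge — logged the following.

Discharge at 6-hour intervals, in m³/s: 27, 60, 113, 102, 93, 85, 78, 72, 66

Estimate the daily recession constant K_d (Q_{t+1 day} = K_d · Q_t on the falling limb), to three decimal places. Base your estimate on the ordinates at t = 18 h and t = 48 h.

K_d ≈ 0.706

Between t = 18 h and t = 48 h the flow falls from 102 to 66 m³/s over 5×6 h = 30 h.
Per-interval ratio K = (66/102)^(1/5) = 0.9166; K_d = K^(24/6) = 0.706.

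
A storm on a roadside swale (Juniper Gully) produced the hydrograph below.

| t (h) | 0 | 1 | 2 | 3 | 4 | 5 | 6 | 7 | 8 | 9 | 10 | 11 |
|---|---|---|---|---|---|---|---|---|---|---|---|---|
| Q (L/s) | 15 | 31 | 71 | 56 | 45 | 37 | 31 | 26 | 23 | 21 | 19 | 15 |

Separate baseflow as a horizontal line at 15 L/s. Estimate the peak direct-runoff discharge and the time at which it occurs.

Q_p = 56.0 L/s at t = 2 h

Subtracting baseflow gives direct-runoff ordinates: 0.0, 16.0, 56.0, 41.0, 30.0, 22.0, 16.0, 11.0, 8.0, 6.0, 4.0, 0.0 L/s.
The maximum is 56.0 L/s, occurring at the reading for t = 2 h.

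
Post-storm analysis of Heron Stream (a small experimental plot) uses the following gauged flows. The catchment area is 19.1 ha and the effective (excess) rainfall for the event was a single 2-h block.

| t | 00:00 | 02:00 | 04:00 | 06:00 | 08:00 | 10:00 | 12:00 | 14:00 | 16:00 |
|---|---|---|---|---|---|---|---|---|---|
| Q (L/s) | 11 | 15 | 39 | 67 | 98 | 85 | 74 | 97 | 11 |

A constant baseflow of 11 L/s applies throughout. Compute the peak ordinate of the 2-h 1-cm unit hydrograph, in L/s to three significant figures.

U_p ≈ 58.0 L/s

Direct runoff: 0.0, 4.0, 28.0, 56.0, 87.0, 74.0, 63.0, 86.0, 0.0 L/s; ΣQ_DR = 398.0 L/s, peak = 87.0 L/s.
Runoff depth d = ΣQ_DR·Δt / A = 398.0 × 7200 / (19.1 ha) = 15.00 mm.
The 1-cm UH is the DRH scaled by (10 mm)/d, so U_p = 87.0 × 10/15.00 = 58.0 L/s.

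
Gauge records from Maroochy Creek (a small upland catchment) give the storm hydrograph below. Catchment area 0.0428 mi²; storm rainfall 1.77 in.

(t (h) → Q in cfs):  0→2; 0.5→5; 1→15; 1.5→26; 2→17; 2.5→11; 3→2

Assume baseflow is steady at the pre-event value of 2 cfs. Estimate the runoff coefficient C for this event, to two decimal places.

C ≈ 0.65

ΣQ_DR = 64.00 cfs; V = ΣQ_DR·Δt = 1.152 × 10^5 ft³.
Runoff depth d = V / A = 1.159 in.
C = d / P = 1.159 / 1.77 = 0.65.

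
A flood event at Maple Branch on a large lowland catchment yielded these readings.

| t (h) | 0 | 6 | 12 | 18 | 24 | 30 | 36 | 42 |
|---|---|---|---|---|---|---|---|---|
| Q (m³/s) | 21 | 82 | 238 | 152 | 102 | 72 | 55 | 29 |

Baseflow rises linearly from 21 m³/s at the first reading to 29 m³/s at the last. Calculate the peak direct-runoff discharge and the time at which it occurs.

Q_p = 214.71 m³/s at t = 12 h

Subtracting baseflow gives direct-runoff ordinates: 0.00, 59.86, 214.71, 127.57, 76.43, 45.29, 27.14, 0.00 m³/s.
The maximum is 214.71 m³/s, occurring at the reading for t = 12 h.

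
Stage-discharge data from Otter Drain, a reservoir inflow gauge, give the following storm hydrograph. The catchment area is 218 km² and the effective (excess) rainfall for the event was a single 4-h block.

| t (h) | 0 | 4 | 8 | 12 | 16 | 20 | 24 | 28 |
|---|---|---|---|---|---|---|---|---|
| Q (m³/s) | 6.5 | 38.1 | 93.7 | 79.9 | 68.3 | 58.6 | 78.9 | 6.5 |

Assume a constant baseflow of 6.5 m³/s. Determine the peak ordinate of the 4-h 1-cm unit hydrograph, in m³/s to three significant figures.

U_p ≈ 34.9 m³/s

Direct runoff: 0.0, 31.6, 87.2, 73.4, 61.8, 52.1, 72.4, 0.0 m³/s; ΣQ_DR = 378.5 m³/s, peak = 87.2 m³/s.
Runoff depth d = ΣQ_DR·Δt / A = 378.5 × 14400 / (218 km²) = 25.00 mm.
The 1-cm UH is the DRH scaled by (10 mm)/d, so U_p = 87.2 × 10/25.00 = 34.9 m³/s.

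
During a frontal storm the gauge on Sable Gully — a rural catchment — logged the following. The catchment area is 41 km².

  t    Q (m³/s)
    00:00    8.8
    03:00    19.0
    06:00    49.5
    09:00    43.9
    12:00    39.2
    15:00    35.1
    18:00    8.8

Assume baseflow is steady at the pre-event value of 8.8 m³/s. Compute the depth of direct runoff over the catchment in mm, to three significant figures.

d ≈ 37.6 mm

Direct runoff: 0.0, 10.2, 40.7, 35.1, 30.4, 26.3, 0.0 m³/s; ΣQ_DR = 142.7 m³/s.
V = ΣQ_DR · Δt = 142.7 × 10800 s = 1.541 × 10^6 m³.
Over A = 41 km², depth = V / A = 37.6 mm.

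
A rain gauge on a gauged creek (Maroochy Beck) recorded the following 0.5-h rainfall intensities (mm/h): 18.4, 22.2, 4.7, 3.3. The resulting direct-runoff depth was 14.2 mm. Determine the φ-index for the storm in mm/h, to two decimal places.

Only the 2 blocks with intensity above φ contribute runoff: 18.4, 22.2 mm/h.
Σ(I−φ)·Δt = d  ⇒  (18.4+22.2 − 2φ)·0.5 = 14.2
φ = (40.60 − 14.2/0.5) / 2 = 6.10 mm/h.

φ ≈ 6.10 mm/h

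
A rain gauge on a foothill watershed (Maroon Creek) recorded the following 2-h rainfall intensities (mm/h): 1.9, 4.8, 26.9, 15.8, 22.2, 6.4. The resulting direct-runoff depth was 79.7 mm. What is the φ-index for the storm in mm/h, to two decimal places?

Only the 3 blocks with intensity above φ contribute runoff: 26.9, 15.8, 22.2 mm/h.
Σ(I−φ)·Δt = d  ⇒  (26.9+15.8+22.2 − 3φ)·2 = 79.7
φ = (64.90 − 79.7/2) / 3 = 8.35 mm/h.

φ ≈ 8.35 mm/h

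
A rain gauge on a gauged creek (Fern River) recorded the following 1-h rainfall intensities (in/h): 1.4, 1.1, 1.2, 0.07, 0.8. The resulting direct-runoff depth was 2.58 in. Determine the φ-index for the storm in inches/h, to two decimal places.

Only the 4 blocks with intensity above φ contribute runoff: 1.4, 1.1, 1.2, 0.8 in/h.
Σ(I−φ)·Δt = d  ⇒  (1.4+1.1+1.2+0.8 − 4φ)·1 = 2.58
φ = (4.500 − 2.58/1) / 4 = 0.48 in/h.

φ ≈ 0.48 in/h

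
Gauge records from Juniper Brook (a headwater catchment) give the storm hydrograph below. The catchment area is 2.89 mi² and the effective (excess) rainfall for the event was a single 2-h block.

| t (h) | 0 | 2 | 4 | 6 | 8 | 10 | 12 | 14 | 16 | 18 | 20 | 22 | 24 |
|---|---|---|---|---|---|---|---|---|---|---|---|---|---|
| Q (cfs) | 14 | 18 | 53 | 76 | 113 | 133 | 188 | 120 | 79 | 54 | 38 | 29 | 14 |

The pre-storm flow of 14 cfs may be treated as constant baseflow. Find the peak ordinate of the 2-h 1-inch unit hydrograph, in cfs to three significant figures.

Direct runoff: 0.0, 4.0, 39.0, 62.0, 99.0, 119.0, 174.0, 106.0, 65.0, 40.0, 24.0, 15.0, 0.0 cfs; ΣQ_DR = 747.0 cfs, peak = 174.0 cfs.
Runoff depth d = ΣQ_DR·Δt / A = 747.0 × 7200 / (2.89 mi²) = 0.8011 in.
The 1-inch UH is the DRH scaled by (1 in)/d, so U_p = 174.0 × 1/0.8011 = 217 cfs.

U_p ≈ 217 cfs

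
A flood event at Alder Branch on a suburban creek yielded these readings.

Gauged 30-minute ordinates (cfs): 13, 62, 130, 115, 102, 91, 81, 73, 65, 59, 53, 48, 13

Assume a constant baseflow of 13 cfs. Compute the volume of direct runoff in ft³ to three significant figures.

Direct-runoff ordinates (Q − Q_b): 0.0, 49.0, 117.0, 102.0, 89.0, 78.0, 68.0, 60.0, 52.0, 46.0, 40.0, 35.0, 0.0 cfs.
ΣQ_DR = 736.0 cfs.
With Δt = 0.5 h = 1800 s, V = ΣQ_DR · Δt = 736.0 × 1800 = 1.32 × 10^6 ft³.

V ≈ 1.32 × 10^6 ft³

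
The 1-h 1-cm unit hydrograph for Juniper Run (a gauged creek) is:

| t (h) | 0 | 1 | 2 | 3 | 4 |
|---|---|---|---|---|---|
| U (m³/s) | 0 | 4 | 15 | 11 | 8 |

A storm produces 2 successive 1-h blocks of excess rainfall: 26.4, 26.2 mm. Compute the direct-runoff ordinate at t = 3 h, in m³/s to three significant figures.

Q ≈ 68.3 m³/s

By discrete convolution, Q_j = Σ (P_i / 10 mm) · U_{j−i}.
At t = 3 h (j=3): Q = (26.4/10)·11 + (26.2/10)·15 = 68.3 m³/s.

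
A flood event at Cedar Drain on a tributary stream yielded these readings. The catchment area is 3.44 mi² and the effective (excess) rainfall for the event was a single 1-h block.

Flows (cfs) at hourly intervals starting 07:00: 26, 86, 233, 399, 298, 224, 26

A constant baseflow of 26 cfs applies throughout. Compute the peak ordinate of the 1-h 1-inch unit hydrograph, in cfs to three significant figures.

U_p ≈ 746 cfs

Direct runoff: 0.0, 60.0, 207.0, 373.0, 272.0, 198.0, 0.0 cfs; ΣQ_DR = 1110 cfs, peak = 373.0 cfs.
Runoff depth d = ΣQ_DR·Δt / A = 1110 × 3600 / (3.44 mi²) = 0.5000 in.
The 1-inch UH is the DRH scaled by (1 in)/d, so U_p = 373.0 × 1/0.5000 = 746 cfs.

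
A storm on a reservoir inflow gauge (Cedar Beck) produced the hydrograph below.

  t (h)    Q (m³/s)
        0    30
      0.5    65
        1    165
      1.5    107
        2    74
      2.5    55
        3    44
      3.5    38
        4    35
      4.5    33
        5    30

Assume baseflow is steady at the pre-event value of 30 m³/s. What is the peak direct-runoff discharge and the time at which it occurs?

Subtracting baseflow gives direct-runoff ordinates: 0.0, 35.0, 135.0, 77.0, 44.0, 25.0, 14.0, 8.0, 5.0, 3.0, 0.0 m³/s.
The maximum is 135.0 m³/s, occurring at the reading for t = 1 h.

Q_p = 135.0 m³/s at t = 1 h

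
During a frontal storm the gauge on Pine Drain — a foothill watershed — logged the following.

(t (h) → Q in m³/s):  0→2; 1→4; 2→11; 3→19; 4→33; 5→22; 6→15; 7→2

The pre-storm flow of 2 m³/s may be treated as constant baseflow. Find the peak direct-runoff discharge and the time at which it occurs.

Subtracting baseflow gives direct-runoff ordinates: 0.0, 2.0, 9.0, 17.0, 31.0, 20.0, 13.0, 0.0 m³/s.
The maximum is 31.0 m³/s, occurring at the reading for t = 4 h.

Q_p = 31.0 m³/s at t = 4 h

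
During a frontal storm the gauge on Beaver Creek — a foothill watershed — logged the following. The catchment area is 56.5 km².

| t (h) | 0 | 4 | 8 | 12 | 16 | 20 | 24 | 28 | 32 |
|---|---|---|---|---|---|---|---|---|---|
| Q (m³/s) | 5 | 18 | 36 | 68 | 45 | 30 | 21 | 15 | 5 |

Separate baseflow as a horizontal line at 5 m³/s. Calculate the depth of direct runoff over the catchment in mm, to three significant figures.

d ≈ 50.5 mm

Direct runoff: 0.0, 13.0, 31.0, 63.0, 40.0, 25.0, 16.0, 10.0, 0.0 m³/s; ΣQ_DR = 198.0 m³/s.
V = ΣQ_DR · Δt = 198.0 × 14400 s = 2.851 × 10^6 m³.
Over A = 56.5 km², depth = V / A = 50.5 mm.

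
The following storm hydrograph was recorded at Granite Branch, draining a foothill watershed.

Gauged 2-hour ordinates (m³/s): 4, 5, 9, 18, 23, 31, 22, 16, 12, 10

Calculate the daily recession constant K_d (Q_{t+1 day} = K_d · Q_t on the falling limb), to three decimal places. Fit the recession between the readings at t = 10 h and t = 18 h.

K_d ≈ 0.034

Between t = 10 h and t = 18 h the flow falls from 31 to 10 m³/s over 4×2 h = 8 h.
Per-interval ratio K = (10/31)^(1/4) = 0.7536; K_d = K^(24/2) = 0.034.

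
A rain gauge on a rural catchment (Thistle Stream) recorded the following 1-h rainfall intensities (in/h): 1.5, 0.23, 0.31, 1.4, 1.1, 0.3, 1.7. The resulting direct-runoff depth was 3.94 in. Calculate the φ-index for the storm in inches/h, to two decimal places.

Only the 4 blocks with intensity above φ contribute runoff: 1.5, 1.4, 1.1, 1.7 in/h.
Σ(I−φ)·Δt = d  ⇒  (1.5+1.4+1.1+1.7 − 4φ)·1 = 3.94
φ = (5.700 − 3.94/1) / 4 = 0.44 in/h.

φ ≈ 0.44 in/h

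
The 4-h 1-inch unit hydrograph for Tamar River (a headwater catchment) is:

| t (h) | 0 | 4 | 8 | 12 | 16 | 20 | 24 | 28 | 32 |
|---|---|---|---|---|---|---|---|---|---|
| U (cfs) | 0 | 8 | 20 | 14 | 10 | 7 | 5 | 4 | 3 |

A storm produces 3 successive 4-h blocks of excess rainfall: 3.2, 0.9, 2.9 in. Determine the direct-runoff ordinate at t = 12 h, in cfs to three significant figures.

By discrete convolution, Q_j = Σ (P_i / 1 in) · U_{j−i}.
At t = 12 h (j=3): Q = (3.2/1)·14 + (0.9/1)·20 + (2.9/1)·8 = 86.0 cfs.

Q ≈ 86.0 cfs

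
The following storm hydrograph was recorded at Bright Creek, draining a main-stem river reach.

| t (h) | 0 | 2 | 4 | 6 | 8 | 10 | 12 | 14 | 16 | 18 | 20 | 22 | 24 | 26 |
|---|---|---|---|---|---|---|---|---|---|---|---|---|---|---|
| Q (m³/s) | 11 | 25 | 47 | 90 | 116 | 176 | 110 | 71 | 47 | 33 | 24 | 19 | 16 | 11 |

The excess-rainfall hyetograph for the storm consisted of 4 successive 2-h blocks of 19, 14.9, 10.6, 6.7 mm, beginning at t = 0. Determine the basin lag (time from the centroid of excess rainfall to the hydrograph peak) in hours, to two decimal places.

Centroid of excess rainfall: t_c = Σ P_i·t̄_i / ΣP_i = 3.1953 h (block centres at 1, 3, 5, 7 h).
Hydrograph peak occurs at t = 10 h, so basin lag t_L = 10 − 3.1953 = 6.80 h.

t_L ≈ 6.80 h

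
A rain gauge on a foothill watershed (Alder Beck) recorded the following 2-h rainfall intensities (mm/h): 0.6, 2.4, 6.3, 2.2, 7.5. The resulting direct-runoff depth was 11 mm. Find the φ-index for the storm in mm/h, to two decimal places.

Only the 2 blocks with intensity above φ contribute runoff: 6.3, 7.5 mm/h.
Σ(I−φ)·Δt = d  ⇒  (6.3+7.5 − 2φ)·2 = 11
φ = (13.80 − 11/2) / 2 = 4.15 mm/h.

φ ≈ 4.15 mm/h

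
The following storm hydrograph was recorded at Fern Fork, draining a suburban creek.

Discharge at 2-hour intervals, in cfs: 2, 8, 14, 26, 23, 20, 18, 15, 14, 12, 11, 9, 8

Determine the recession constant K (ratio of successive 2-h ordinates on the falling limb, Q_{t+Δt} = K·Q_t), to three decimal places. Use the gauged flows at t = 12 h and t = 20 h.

Using the recession-limb readings at t = 12 h and t = 20 h: Q falls from 18 to 11 cfs over 4 intervals.
K = (Q₂/Q₁)^(1/4) = (11/18)^(1/4) = 0.884.

K ≈ 0.884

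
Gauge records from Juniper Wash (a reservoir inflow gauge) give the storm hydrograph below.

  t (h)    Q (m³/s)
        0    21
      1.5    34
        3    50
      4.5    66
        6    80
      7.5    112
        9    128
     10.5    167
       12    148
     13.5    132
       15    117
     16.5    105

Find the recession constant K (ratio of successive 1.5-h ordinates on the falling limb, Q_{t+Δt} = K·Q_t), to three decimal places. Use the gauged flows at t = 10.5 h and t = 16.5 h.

Using the recession-limb readings at t = 10.5 h and t = 16.5 h: Q falls from 167 to 105 m³/s over 4 intervals.
K = (Q₂/Q₁)^(1/4) = (105/167)^(1/4) = 0.890.

K ≈ 0.890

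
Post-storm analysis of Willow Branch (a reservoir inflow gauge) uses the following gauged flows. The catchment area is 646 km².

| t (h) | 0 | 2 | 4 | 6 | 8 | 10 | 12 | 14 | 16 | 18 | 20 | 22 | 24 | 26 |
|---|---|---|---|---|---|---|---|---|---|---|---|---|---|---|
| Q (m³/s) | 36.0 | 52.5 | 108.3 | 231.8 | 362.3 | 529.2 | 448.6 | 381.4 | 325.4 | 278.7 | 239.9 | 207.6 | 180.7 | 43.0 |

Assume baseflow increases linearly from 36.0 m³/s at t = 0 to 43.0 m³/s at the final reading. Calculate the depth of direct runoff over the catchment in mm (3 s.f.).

Direct runoff: 0.00, 15.96, 71.22, 194.18, 324.15, 490.51, 409.37, 341.63, 285.09, 237.85, 198.52, 165.68, 138.24, 0.00 m³/s; ΣQ_DR = 2872 m³/s.
V = ΣQ_DR · Δt = 2872 × 7200 s = 2.068 × 10^7 m³.
Over A = 646 km², depth = V / A = 32.0 mm.

d ≈ 32.0 mm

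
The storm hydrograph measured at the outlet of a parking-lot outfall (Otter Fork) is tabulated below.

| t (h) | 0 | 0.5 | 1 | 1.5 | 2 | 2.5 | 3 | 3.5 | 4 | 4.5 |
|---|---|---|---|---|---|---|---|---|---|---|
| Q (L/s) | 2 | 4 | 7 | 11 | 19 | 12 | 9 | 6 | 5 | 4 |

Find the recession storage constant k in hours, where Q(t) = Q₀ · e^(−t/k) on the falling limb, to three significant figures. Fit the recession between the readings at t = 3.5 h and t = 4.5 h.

On the falling limb, Q drops from 6 to 4 L/s between t = 3.5 h and t = 4.5 h (Δt = 1 h).
k = −Δt / ln(Q₂/Q₁) = −1 / ln(4/6) = 2.47 h.

k ≈ 2.47 h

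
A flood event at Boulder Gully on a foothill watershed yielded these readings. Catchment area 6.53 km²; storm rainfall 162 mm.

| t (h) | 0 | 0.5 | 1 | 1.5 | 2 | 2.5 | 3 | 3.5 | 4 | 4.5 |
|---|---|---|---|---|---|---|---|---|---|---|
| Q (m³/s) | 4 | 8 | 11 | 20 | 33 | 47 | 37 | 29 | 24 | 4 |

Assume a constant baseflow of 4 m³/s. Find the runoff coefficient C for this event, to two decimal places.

ΣQ_DR = 177.0 m³/s; V = ΣQ_DR·Δt = 3.186 × 10^5 m³.
Runoff depth d = V / A = 48.79 mm.
C = d / P = 48.79 / 162 = 0.30.

C ≈ 0.30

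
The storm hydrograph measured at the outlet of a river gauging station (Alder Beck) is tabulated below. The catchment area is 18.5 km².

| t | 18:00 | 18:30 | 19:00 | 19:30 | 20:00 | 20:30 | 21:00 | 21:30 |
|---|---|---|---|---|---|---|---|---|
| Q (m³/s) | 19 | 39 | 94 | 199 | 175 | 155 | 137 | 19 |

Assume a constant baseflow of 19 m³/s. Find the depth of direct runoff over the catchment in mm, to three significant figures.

Direct runoff: 0.0, 20.0, 75.0, 180.0, 156.0, 136.0, 118.0, 0.0 m³/s; ΣQ_DR = 685.0 m³/s.
V = ΣQ_DR · Δt = 685.0 × 1800 s = 1.233 × 10^6 m³.
Over A = 18.5 km², depth = V / A = 66.6 mm.

d ≈ 66.6 mm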